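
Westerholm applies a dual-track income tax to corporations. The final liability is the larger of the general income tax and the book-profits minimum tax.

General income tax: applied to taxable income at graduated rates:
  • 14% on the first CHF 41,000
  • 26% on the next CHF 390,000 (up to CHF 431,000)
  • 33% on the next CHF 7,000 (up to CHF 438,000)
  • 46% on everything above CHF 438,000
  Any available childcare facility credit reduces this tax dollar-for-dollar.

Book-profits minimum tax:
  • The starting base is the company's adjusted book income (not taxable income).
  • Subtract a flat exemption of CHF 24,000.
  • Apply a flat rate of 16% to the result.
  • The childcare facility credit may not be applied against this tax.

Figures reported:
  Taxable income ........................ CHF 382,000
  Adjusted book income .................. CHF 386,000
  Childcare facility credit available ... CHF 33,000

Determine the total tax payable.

CHF 61,400

Book-profits minimum tax:
  Base (adjusted book income): CHF 386,000
  Less exemption CHF 24,000 → base CHF 362,000
  CHF 362,000 × 16% = CHF 57,920

General income tax:
  CHF 41,000 × 14% = CHF 5,740
  CHF 341,000 × 26% = CHF 88,660
  → CHF 94,400
  Less childcare facility credit CHF 33,000 → CHF 61,400

CHF 61,400 > CHF 57,920, so the general income tax governs.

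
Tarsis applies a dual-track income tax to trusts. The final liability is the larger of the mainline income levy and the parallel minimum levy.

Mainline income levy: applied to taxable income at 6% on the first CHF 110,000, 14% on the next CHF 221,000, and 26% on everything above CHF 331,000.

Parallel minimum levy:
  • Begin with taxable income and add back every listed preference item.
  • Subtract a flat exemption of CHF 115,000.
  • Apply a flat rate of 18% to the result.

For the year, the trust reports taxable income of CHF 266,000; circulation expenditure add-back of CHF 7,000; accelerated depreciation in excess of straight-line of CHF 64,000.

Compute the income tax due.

Parallel minimum levy:
  Adjusted income: CHF 266,000 + CHF 7,000 + CHF 64,000 = CHF 337,000
  Less exemption CHF 115,000 → base CHF 222,000
  CHF 222,000 × 18% = CHF 39,960

Mainline income levy:
  CHF 110,000 × 6% = CHF 6,600
  CHF 156,000 × 14% = CHF 21,840
  → CHF 28,440

CHF 39,960 > CHF 28,440, so the parallel minimum levy is the binding amount.

CHF 39,960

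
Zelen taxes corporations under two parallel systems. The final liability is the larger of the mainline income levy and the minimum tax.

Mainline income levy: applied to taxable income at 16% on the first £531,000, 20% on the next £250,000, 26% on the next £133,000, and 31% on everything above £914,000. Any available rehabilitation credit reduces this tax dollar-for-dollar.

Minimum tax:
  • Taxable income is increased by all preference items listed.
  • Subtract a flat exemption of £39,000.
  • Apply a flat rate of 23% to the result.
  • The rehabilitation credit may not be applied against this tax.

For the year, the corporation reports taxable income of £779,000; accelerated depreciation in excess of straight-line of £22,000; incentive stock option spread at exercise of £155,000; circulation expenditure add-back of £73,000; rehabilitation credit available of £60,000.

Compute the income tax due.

Minimum tax:
  Adjusted income: £779,000 + £22,000 + £155,000 + £73,000 = £1,029,000
  Less exemption £39,000 → base £990,000
  £990,000 × 23% = £227,700

Mainline income levy:
  £531,000 × 16% = £84,960
  £248,000 × 20% = £49,600
  → £134,560
  Less rehabilitation credit £60,000 → £74,560

£227,700 > £74,560, so the minimum tax is the binding amount.

£227,700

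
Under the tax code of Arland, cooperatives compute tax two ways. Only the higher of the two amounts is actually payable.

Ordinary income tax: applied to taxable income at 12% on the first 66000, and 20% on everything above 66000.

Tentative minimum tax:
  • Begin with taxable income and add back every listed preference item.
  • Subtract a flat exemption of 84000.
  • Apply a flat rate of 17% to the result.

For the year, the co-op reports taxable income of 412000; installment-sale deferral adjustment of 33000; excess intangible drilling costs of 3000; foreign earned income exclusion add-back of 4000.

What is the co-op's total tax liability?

Tentative minimum tax:
  Adjusted income: 412000 + 33000 + 3000 + 4000 = 452000
  Less exemption 84000 → base 368000
  368000 × 17% = 62560

Ordinary income tax:
  66000 × 12% = 7920
  346000 × 20% = 69200
  → 77120

77120 > 62560, so the ordinary income tax governs.

77120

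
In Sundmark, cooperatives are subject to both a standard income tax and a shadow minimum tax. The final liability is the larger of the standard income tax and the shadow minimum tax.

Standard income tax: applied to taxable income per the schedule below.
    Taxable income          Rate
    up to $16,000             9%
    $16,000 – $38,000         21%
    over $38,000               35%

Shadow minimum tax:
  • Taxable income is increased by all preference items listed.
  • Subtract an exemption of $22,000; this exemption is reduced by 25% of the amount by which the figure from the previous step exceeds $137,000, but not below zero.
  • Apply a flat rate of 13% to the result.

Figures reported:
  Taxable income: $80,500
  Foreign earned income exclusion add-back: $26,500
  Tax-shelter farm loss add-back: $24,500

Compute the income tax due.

Shadow minimum tax:
  Adjusted income: $80,500 + $26,500 + $24,500 = $131,500
  Exemption: $131,500 ≤ $137,000, so full $22,000 applies
  Base: $131,500 − $22,000 = $109,500
  $109,500 × 13% = $14,235

Standard income tax:
  $16,000 × 9% = $1,440
  $22,000 × 21% = $4,620
  $42,500 × 35% = $14,875
  → $20,935

$20,935 > $14,235, so the standard income tax governs.

$20,935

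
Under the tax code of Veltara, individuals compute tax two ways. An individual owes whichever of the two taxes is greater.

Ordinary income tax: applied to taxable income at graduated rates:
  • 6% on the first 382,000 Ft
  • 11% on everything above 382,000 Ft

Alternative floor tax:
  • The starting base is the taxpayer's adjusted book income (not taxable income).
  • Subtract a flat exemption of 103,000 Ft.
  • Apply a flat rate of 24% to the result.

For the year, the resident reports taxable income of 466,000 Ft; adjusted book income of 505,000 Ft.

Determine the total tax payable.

96,480 Ft

Alternative floor tax:
  Base (adjusted book income): 505,000 Ft
  Less exemption 103,000 Ft → base 402,000 Ft
  402,000 Ft × 24% = 96,480 Ft

Ordinary income tax:
  382,000 Ft × 6% = 22,920 Ft
  84,000 Ft × 11% = 9,240 Ft
  → 32,160 Ft

96,480 Ft > 32,160 Ft, so the alternative floor tax is the binding amount.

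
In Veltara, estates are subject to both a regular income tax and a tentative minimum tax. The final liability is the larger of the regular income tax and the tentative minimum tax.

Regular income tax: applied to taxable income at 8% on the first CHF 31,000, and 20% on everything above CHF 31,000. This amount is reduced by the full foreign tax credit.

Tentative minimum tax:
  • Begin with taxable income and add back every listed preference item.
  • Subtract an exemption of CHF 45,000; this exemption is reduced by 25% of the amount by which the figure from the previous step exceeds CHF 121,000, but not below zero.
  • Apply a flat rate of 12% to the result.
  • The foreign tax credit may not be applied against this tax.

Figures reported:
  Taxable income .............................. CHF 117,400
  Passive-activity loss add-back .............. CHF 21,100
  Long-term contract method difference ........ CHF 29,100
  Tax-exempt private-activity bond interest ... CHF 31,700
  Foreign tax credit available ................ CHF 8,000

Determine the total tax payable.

Tentative minimum tax:
  Adjusted income: CHF 117,400 + CHF 21,100 + CHF 29,100 + CHF 31,700 = CHF 199,300
  Exemption: CHF 45,000 − 25% × (CHF 199,300 − CHF 121,000) = CHF 45,000 − CHF 19,575 = CHF 25,425
  Base: CHF 199,300 − CHF 25,425 = CHF 173,875
  CHF 173,875 × 12% = CHF 20,865

Regular income tax:
  CHF 31,000 × 8% = CHF 2,480
  CHF 86,400 × 20% = CHF 17,280
  → CHF 19,760
  Less foreign tax credit CHF 8,000 → CHF 11,760

CHF 20,865 > CHF 11,760, so the tentative minimum tax is the binding amount.

CHF 20,865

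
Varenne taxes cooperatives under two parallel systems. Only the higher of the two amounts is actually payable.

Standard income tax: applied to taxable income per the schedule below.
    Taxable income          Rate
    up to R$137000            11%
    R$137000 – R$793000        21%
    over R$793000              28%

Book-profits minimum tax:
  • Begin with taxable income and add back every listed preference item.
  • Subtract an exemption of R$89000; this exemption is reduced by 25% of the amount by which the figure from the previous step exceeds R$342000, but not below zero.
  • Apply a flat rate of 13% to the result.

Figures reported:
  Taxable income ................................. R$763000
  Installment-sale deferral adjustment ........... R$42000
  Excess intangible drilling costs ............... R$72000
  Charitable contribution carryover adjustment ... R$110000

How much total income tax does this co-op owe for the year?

R$146530

Book-profits minimum tax:
  Adjusted income: R$763000 + R$42000 + R$72000 + R$110000 = R$987000
  Exemption: 25% × (R$987000 − R$342000) = R$161250 ≥ R$89000, so the exemption is fully phased out
  Base: R$987000 − R$0 = R$987000
  R$987000 × 13% = R$128310

Standard income tax:
  R$137000 × 11% = R$15070
  R$626000 × 21% = R$131460
  → R$146530

R$146530 > R$128310, so the standard income tax governs.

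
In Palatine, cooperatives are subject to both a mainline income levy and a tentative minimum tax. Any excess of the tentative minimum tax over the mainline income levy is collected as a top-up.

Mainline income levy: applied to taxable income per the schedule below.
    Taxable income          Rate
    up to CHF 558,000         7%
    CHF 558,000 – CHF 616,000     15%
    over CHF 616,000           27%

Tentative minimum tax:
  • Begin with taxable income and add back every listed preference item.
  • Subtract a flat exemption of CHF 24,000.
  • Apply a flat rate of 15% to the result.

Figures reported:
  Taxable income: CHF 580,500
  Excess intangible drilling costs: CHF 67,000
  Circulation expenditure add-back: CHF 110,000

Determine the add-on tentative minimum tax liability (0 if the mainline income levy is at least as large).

Tentative minimum tax:
  Adjusted income: CHF 580,500 + CHF 67,000 + CHF 110,000 = CHF 757,500
  Less exemption CHF 24,000 → base CHF 733,500
  CHF 733,500 × 15% = CHF 110,025

Mainline income levy:
  CHF 558,000 × 7% = CHF 39,060
  CHF 22,500 × 15% = CHF 3,375
  → CHF 42,435

Excess of tentative minimum tax over mainline income levy: CHF 110,025 − CHF 42,435 = CHF 67,590.

CHF 67,590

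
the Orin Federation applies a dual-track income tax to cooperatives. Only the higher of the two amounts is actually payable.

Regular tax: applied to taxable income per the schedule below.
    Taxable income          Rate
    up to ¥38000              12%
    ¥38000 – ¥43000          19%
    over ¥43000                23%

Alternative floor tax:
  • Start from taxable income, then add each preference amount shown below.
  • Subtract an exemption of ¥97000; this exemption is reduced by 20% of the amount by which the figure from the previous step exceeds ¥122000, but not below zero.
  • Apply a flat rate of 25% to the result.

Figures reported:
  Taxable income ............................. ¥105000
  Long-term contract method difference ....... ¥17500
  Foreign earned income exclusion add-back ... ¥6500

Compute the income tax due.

Alternative floor tax:
  Adjusted income: ¥105000 + ¥17500 + ¥6500 = ¥129000
  Exemption: ¥97000 − 20% × (¥129000 − ¥122000) = ¥97000 − ¥1400 = ¥95600
  Base: ¥129000 − ¥95600 = ¥33400
  ¥33400 × 25% = ¥8350

Regular tax:
  ¥38000 × 12% = ¥4560
  ¥5000 × 19% = ¥950
  ¥62000 × 23% = ¥14260
  → ¥19770

¥19770 > ¥8350, so the regular tax governs.

¥19770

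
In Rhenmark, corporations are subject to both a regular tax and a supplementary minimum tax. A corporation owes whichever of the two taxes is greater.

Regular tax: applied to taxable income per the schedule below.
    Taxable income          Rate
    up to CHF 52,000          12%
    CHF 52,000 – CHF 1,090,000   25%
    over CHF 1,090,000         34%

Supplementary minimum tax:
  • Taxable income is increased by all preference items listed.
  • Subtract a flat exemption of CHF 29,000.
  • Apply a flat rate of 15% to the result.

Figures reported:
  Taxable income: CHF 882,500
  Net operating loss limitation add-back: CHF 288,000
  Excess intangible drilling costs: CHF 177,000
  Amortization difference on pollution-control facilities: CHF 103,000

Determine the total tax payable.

CHF 213,865

Supplementary minimum tax:
  Adjusted income: CHF 882,500 + CHF 288,000 + CHF 177,000 + CHF 103,000 = CHF 1,450,500
  Less exemption CHF 29,000 → base CHF 1,421,500
  CHF 1,421,500 × 15% = CHF 213,225

Regular tax:
  CHF 52,000 × 12% = CHF 6,240
  CHF 830,500 × 25% = CHF 207,625
  → CHF 213,865

CHF 213,865 > CHF 213,225, so the regular tax governs.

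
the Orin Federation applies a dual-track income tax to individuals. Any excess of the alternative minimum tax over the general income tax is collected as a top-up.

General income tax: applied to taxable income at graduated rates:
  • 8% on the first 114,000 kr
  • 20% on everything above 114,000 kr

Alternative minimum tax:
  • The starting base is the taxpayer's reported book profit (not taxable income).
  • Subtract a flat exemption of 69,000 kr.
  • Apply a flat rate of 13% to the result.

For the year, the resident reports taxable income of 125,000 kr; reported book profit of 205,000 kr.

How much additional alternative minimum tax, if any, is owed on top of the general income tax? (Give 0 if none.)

6,360 kr

Alternative minimum tax:
  Base (reported book profit): 205,000 kr
  Less exemption 69,000 kr → base 136,000 kr
  136,000 kr × 13% = 17,680 kr

General income tax:
  114,000 kr × 8% = 9,120 kr
  11,000 kr × 20% = 2,200 kr
  → 11,320 kr

Excess of alternative minimum tax over general income tax: 17,680 kr − 11,320 kr = 6,360 kr.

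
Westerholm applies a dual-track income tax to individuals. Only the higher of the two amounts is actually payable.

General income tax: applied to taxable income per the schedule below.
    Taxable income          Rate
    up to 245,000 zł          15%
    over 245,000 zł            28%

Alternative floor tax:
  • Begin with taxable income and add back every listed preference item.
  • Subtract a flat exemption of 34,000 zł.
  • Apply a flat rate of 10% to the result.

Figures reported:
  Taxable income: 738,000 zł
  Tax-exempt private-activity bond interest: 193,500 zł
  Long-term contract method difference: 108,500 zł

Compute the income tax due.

174,790 zł

General income tax:
  245,000 zł × 15% = 36,750 zł
  493,000 zł × 28% = 138,040 zł
  → 174,790 zł

Alternative floor tax:
  Adjusted income: 738,000 zł + 193,500 zł + 108,500 zł = 1,040,000 zł
  Less exemption 34,000 zł → base 1,006,000 zł
  1,006,000 zł × 10% = 100,600 zł

174,790 zł > 100,600 zł, so the general income tax governs.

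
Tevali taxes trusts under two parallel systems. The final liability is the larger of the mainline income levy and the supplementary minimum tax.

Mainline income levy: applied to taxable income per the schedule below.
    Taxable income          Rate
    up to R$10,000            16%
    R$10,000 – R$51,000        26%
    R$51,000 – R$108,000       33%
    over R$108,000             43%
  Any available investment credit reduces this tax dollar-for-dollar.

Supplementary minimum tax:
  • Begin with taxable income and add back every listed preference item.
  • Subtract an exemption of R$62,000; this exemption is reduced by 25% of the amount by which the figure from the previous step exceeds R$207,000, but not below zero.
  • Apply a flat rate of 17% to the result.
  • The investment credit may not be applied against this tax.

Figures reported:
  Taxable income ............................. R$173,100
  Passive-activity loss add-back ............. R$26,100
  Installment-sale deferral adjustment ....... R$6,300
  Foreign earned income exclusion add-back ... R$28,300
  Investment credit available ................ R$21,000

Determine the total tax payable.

R$38,063

Supplementary minimum tax:
  Adjusted income: R$173,100 + R$26,100 + R$6,300 + R$28,300 = R$233,800
  Exemption: R$62,000 − 25% × (R$233,800 − R$207,000) = R$62,000 − R$6,700 = R$55,300
  Base: R$233,800 − R$55,300 = R$178,500
  R$178,500 × 17% = R$30,345

Mainline income levy:
  R$10,000 × 16% = R$1,600
  R$41,000 × 26% = R$10,660
  R$57,000 × 33% = R$18,810
  R$65,100 × 43% = R$27,993
  → R$59,063
  Less investment credit R$21,000 → R$38,063

R$38,063 > R$30,345, so the mainline income levy governs.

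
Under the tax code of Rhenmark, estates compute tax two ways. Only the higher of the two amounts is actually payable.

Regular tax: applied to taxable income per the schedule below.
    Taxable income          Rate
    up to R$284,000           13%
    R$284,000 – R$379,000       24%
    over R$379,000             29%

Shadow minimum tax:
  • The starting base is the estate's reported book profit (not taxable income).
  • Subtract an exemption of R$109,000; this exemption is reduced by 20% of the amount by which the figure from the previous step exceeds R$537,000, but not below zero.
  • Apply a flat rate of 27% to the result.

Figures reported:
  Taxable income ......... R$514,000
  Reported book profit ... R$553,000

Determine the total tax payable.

R$120,744

Shadow minimum tax:
  Base (reported book profit): R$553,000
  Exemption: R$109,000 − 20% × (R$553,000 − R$537,000) = R$109,000 − R$3,200 = R$105,800
  Base: R$553,000 − R$105,800 = R$447,200
  R$447,200 × 27% = R$120,744

Regular tax:
  R$284,000 × 13% = R$36,920
  R$95,000 × 24% = R$22,800
  R$135,000 × 29% = R$39,150
  → R$98,870

R$120,744 > R$98,870, so the shadow minimum tax is the binding amount.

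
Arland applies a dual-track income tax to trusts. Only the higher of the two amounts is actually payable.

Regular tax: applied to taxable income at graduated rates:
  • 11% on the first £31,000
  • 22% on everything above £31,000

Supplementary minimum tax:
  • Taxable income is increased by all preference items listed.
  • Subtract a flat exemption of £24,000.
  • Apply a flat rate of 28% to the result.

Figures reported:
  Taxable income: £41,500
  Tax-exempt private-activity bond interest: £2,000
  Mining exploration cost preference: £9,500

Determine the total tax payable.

£8,120

Regular tax:
  £31,000 × 11% = £3,410
  £10,500 × 22% = £2,310
  → £5,720

Supplementary minimum tax:
  Adjusted income: £41,500 + £2,000 + £9,500 = £53,000
  Less exemption £24,000 → base £29,000
  £29,000 × 28% = £8,120

£8,120 > £5,720, so the supplementary minimum tax is the binding amount.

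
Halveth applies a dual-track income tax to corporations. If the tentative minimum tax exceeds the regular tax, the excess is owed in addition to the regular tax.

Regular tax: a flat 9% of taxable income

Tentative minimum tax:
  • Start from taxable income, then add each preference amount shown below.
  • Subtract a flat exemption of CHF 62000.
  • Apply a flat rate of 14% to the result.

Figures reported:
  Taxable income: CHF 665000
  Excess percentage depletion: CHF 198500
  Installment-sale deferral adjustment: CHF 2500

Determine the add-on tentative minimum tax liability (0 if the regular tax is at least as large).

CHF 52710

Tentative minimum tax:
  Adjusted income: CHF 665000 + CHF 198500 + CHF 2500 = CHF 866000
  Less exemption CHF 62000 → base CHF 804000
  CHF 804000 × 14% = CHF 112560

Regular tax:
  CHF 665000 × 9% = CHF 59850

Excess of tentative minimum tax over regular tax: CHF 112560 − CHF 59850 = CHF 52710.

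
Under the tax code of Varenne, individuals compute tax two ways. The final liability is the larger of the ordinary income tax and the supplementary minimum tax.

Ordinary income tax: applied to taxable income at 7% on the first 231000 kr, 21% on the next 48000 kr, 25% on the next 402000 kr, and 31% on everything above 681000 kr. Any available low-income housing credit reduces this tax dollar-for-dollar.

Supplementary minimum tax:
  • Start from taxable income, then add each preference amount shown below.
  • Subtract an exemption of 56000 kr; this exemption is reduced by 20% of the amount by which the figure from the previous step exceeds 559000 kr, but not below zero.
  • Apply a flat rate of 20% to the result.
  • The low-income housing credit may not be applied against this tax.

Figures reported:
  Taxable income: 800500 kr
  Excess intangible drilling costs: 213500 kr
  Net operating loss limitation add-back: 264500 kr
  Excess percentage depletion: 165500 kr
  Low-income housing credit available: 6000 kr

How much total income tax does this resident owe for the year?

Supplementary minimum tax:
  Adjusted income: 800500 kr + 213500 kr + 264500 kr + 165500 kr = 1444000 kr
  Exemption: 20% × (1444000 kr − 559000 kr) = 177000 kr ≥ 56000 kr, so the exemption is fully phased out
  Base: 1444000 kr − 0 kr = 1444000 kr
  1444000 kr × 20% = 288800 kr

Ordinary income tax:
  231000 kr × 7% = 16170 kr
  48000 kr × 21% = 10080 kr
  402000 kr × 25% = 100500 kr
  119500 kr × 31% = 37045 kr
  → 163795 kr
  Less low-income housing credit 6000 kr → 157795 kr

288800 kr > 157795 kr, so the supplementary minimum tax is the binding amount.

288800 kr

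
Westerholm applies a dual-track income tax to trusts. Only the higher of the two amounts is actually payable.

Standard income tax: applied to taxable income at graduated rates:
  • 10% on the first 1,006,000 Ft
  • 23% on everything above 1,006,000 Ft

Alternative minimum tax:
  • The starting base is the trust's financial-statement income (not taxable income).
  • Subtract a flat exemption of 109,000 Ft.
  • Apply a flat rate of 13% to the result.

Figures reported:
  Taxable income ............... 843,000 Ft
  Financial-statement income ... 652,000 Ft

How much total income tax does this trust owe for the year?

84,300 Ft

Standard income tax:
  843,000 Ft × 10% = 84,300 Ft

Alternative minimum tax:
  Base (financial-statement income): 652,000 Ft
  Less exemption 109,000 Ft → base 543,000 Ft
  543,000 Ft × 13% = 70,590 Ft

84,300 Ft > 70,590 Ft, so the standard income tax governs.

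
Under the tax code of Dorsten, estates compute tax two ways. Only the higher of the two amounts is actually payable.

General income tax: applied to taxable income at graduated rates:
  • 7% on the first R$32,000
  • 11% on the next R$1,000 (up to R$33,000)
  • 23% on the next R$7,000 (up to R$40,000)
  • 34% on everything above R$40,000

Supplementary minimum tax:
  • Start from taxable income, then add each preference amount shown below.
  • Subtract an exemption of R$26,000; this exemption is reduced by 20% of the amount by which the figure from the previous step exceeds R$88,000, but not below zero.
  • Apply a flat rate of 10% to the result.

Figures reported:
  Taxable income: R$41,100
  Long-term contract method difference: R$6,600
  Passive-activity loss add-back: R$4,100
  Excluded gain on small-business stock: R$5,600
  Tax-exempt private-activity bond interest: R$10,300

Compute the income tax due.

R$4,334

Supplementary minimum tax:
  Adjusted income: R$41,100 + R$6,600 + R$4,100 + R$5,600 + R$10,300 = R$67,700
  Exemption: R$67,700 ≤ R$88,000, so full R$26,000 applies
  Base: R$67,700 − R$26,000 = R$41,700
  R$41,700 × 10% = R$4,170

General income tax:
  R$32,000 × 7% = R$2,240
  R$1,000 × 11% = R$110
  R$7,000 × 23% = R$1,610
  R$1,100 × 34% = R$374
  → R$4,334

R$4,334 > R$4,170, so the general income tax governs.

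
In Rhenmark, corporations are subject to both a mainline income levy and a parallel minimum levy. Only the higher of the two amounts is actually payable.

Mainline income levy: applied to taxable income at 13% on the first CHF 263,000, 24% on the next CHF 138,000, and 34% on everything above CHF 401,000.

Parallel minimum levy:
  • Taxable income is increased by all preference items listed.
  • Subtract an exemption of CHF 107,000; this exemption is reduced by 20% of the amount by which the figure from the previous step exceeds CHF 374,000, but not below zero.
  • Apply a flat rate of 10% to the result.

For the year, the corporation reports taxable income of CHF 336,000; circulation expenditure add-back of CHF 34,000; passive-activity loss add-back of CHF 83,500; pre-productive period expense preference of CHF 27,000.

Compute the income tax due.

Parallel minimum levy:
  Adjusted income: CHF 336,000 + CHF 34,000 + CHF 83,500 + CHF 27,000 = CHF 480,500
  Exemption: CHF 107,000 − 20% × (CHF 480,500 − CHF 374,000) = CHF 107,000 − CHF 21,300 = CHF 85,700
  Base: CHF 480,500 − CHF 85,700 = CHF 394,800
  CHF 394,800 × 10% = CHF 39,480

Mainline income levy:
  CHF 263,000 × 13% = CHF 34,190
  CHF 73,000 × 24% = CHF 17,520
  → CHF 51,710

CHF 51,710 > CHF 39,480, so the mainline income levy governs.

CHF 51,710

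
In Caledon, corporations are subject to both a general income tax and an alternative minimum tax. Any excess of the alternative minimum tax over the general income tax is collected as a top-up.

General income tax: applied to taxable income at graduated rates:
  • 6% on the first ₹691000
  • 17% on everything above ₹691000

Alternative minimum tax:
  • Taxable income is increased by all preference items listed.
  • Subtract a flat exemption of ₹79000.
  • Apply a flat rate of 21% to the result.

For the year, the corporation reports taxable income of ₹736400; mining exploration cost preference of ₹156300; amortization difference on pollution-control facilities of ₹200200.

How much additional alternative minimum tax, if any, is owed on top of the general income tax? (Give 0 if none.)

₹163741

Alternative minimum tax:
  Adjusted income: ₹736400 + ₹156300 + ₹200200 = ₹1092900
  Less exemption ₹79000 → base ₹1013900
  ₹1013900 × 21% = ₹212919

General income tax:
  ₹691000 × 6% = ₹41460
  ₹45400 × 17% = ₹7718
  → ₹49178

Excess of alternative minimum tax over general income tax: ₹212919 − ₹49178 = ₹163741.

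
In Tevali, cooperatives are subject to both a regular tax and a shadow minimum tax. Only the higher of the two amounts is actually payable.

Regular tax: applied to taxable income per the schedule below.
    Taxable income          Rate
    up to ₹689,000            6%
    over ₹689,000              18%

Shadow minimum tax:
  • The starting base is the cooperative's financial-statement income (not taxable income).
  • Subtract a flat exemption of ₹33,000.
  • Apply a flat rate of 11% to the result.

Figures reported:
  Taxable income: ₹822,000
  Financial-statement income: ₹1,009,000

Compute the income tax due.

₹107,360

Regular tax:
  ₹689,000 × 6% = ₹41,340
  ₹133,000 × 18% = ₹23,940
  → ₹65,280

Shadow minimum tax:
  Base (financial-statement income): ₹1,009,000
  Less exemption ₹33,000 → base ₹976,000
  ₹976,000 × 11% = ₹107,360

₹107,360 > ₹65,280, so the shadow minimum tax is the binding amount.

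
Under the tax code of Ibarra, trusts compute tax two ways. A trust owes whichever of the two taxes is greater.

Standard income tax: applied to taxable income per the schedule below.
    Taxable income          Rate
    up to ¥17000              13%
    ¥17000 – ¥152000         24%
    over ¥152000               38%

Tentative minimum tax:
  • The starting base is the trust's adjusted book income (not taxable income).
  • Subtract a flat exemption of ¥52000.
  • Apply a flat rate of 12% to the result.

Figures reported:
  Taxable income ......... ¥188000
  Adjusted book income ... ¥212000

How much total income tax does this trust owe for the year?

Tentative minimum tax:
  Base (adjusted book income): ¥212000
  Less exemption ¥52000 → base ¥160000
  ¥160000 × 12% = ¥19200

Standard income tax:
  ¥17000 × 13% = ¥2210
  ¥135000 × 24% = ¥32400
  ¥36000 × 38% = ¥13680
  → ¥48290

¥48290 > ¥19200, so the standard income tax governs.

¥48290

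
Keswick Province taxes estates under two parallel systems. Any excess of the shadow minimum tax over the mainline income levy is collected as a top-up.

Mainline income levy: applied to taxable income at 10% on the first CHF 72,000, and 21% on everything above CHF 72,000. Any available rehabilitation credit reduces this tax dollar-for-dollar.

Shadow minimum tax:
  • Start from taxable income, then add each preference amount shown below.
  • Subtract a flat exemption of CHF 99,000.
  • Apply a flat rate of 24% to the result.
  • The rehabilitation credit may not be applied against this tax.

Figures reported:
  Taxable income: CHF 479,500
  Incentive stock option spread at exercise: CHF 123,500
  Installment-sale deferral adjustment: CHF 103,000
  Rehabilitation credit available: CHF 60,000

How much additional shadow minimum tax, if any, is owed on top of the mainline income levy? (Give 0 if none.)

CHF 112,905

Mainline income levy:
  CHF 72,000 × 10% = CHF 7,200
  CHF 407,500 × 21% = CHF 85,575
  → CHF 92,775
  Less rehabilitation credit CHF 60,000 → CHF 32,775

Shadow minimum tax:
  Adjusted income: CHF 479,500 + CHF 123,500 + CHF 103,000 = CHF 706,000
  Less exemption CHF 99,000 → base CHF 607,000
  CHF 607,000 × 24% = CHF 145,680

Excess of shadow minimum tax over mainline income levy: CHF 145,680 − CHF 32,775 = CHF 112,905.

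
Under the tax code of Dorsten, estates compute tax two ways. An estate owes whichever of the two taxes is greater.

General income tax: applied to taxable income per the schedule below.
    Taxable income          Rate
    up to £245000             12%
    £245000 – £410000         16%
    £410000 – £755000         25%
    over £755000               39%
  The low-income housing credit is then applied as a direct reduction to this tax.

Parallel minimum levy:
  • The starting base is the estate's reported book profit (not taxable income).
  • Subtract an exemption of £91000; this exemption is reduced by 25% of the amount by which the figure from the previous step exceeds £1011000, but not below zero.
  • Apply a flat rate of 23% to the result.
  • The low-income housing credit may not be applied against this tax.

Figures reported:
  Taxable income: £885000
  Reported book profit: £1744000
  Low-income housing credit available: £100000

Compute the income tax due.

£401120

General income tax:
  £245000 × 12% = £29400
  £165000 × 16% = £26400
  £345000 × 25% = £86250
  £130000 × 39% = £50700
  → £192750
  Less low-income housing credit £100000 → £92750

Parallel minimum levy:
  Base (reported book profit): £1744000
  Exemption: 25% × (£1744000 − £1011000) = £183250 ≥ £91000, so the exemption is fully phased out
  Base: £1744000 − £0 = £1744000
  £1744000 × 23% = £401120

£401120 > £92750, so the parallel minimum levy is the binding amount.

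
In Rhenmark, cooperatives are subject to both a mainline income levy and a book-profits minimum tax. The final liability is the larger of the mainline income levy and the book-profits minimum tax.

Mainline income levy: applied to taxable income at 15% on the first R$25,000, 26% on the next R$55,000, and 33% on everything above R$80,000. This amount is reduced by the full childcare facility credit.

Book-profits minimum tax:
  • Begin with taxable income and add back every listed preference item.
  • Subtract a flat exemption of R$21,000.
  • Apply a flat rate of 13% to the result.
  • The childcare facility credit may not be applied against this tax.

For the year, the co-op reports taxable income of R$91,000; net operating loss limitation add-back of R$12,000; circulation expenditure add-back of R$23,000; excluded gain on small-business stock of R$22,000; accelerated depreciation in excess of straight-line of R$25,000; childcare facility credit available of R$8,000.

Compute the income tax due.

R$19,760

Mainline income levy:
  R$25,000 × 15% = R$3,750
  R$55,000 × 26% = R$14,300
  R$11,000 × 33% = R$3,630
  → R$21,680
  Less childcare facility credit R$8,000 → R$13,680

Book-profits minimum tax:
  Adjusted income: R$91,000 + R$12,000 + R$23,000 + R$22,000 + R$25,000 = R$173,000
  Less exemption R$21,000 → base R$152,000
  R$152,000 × 13% = R$19,760

R$19,760 > R$13,680, so the book-profits minimum tax is the binding amount.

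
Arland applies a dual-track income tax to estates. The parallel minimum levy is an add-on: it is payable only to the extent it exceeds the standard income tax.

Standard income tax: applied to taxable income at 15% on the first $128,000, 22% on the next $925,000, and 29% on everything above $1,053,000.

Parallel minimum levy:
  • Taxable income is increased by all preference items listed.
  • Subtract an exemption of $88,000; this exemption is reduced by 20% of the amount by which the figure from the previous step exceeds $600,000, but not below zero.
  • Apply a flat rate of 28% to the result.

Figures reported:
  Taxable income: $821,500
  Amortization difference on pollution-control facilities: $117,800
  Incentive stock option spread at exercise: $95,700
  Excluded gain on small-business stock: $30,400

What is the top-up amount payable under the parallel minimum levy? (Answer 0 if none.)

Standard income tax:
  $128,000 × 15% = $19,200
  $693,500 × 22% = $152,570
  → $171,770

Parallel minimum levy:
  Adjusted income: $821,500 + $117,800 + $95,700 + $30,400 = $1,065,400
  Exemption: 20% × ($1,065,400 − $600,000) = $93,080 ≥ $88,000, so the exemption is fully phased out
  Base: $1,065,400 − $0 = $1,065,400
  $1,065,400 × 28% = $298,312

Excess of parallel minimum levy over standard income tax: $298,312 − $171,770 = $126,542.

$126,542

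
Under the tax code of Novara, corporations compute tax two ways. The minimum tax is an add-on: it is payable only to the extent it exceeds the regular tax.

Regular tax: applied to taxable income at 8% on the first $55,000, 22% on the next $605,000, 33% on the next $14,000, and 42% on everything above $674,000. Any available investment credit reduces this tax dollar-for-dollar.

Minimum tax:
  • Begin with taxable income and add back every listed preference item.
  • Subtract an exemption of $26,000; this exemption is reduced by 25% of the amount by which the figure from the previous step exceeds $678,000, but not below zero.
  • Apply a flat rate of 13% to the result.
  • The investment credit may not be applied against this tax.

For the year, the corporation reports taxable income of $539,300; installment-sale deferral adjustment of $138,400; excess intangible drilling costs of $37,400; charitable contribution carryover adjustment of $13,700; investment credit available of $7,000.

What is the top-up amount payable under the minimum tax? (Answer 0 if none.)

Regular tax:
  $55,000 × 8% = $4,400
  $484,300 × 22% = $106,546
  → $110,946
  Less investment credit $7,000 → $103,946

Minimum tax:
  Adjusted income: $539,300 + $138,400 + $37,400 + $13,700 = $728,800
  Exemption: $26,000 − 25% × ($728,800 − $678,000) = $26,000 − $12,700 = $13,300
  Base: $728,800 − $13,300 = $715,500
  $715,500 × 13% = $93,015

$93,015 ≤ $103,946, so no add-on is due.

$0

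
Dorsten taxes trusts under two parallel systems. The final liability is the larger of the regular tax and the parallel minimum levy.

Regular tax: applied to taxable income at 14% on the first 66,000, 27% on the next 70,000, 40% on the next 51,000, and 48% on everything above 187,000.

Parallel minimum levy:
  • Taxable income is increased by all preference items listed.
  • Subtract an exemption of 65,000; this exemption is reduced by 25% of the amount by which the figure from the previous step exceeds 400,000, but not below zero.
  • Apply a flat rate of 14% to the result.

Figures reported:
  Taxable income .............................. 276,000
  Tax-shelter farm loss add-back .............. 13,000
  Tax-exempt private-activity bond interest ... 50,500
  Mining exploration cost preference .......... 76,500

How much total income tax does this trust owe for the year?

Parallel minimum levy:
  Adjusted income: 276,000 + 13,000 + 50,500 + 76,500 = 416,000
  Exemption: 65,000 − 25% × (416,000 − 400,000) = 65,000 − 4,000 = 61,000
  Base: 416,000 − 61,000 = 355,000
  355,000 × 14% = 49,700

Regular tax:
  66,000 × 14% = 9,240
  70,000 × 27% = 18,900
  51,000 × 40% = 20,400
  89,000 × 48% = 42,720
  → 91,260

91,260 > 49,700, so the regular tax governs.

91,260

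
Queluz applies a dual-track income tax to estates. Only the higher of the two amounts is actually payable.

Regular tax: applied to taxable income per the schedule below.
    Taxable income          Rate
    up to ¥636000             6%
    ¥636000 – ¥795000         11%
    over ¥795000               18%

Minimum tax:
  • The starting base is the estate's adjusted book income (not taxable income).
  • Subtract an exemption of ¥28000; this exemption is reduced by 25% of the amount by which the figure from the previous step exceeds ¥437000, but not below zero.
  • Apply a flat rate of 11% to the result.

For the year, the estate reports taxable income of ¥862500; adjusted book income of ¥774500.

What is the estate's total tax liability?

¥85195

Minimum tax:
  Base (adjusted book income): ¥774500
  Exemption: 25% × (¥774500 − ¥437000) = ¥84375 ≥ ¥28000, so the exemption is fully phased out
  Base: ¥774500 − ¥0 = ¥774500
  ¥774500 × 11% = ¥85195

Regular tax:
  ¥636000 × 6% = ¥38160
  ¥159000 × 11% = ¥17490
  ¥67500 × 18% = ¥12150
  → ¥67800

¥85195 > ¥67800, so the minimum tax is the binding amount.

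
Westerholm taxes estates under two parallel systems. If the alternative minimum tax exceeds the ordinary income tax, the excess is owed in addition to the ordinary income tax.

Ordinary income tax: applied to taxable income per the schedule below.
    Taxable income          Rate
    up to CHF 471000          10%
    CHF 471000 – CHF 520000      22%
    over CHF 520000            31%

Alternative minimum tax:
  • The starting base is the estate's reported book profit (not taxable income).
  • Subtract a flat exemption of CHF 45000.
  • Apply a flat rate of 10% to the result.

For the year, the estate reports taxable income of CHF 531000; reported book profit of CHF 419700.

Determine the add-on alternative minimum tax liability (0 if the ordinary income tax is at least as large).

Ordinary income tax:
  CHF 471000 × 10% = CHF 47100
  CHF 49000 × 22% = CHF 10780
  CHF 11000 × 31% = CHF 3410
  → CHF 61290

Alternative minimum tax:
  Base (reported book profit): CHF 419700
  Less exemption CHF 45000 → base CHF 374700
  CHF 374700 × 10% = CHF 37470

CHF 37470 ≤ CHF 61290, so no add-on is due.

CHF 0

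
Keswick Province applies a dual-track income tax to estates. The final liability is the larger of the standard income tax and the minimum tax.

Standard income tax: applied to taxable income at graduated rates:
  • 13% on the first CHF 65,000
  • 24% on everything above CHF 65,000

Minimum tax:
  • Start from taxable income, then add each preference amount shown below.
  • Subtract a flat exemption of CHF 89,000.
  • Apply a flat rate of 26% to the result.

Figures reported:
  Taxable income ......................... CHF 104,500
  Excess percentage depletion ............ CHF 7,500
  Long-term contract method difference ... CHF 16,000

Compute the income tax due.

Minimum tax:
  Adjusted income: CHF 104,500 + CHF 7,500 + CHF 16,000 = CHF 128,000
  Less exemption CHF 89,000 → base CHF 39,000
  CHF 39,000 × 26% = CHF 10,140

Standard income tax:
  CHF 65,000 × 13% = CHF 8,450
  CHF 39,500 × 24% = CHF 9,480
  → CHF 17,930

CHF 17,930 > CHF 10,140, so the standard income tax governs.

CHF 17,930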